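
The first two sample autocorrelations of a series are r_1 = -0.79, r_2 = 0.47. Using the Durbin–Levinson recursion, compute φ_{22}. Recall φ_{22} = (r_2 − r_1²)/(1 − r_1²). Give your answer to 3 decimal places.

φ_{22} = (r_2 − r_1²) / (1 − r_1²)
r_1² = (-0.79)² = 0.6241
Numerator = 0.47 − 0.6241 = -0.1541; denominator = 1 − 0.6241 = 0.3759
φ_{22} = -0.1541 / 0.3759 = -0.410

-0.410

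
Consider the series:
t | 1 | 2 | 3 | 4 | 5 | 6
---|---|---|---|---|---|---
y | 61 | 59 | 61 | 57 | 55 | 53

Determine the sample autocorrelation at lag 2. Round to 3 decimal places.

0.083

Mean ȳ = (61 + 59 + 61 + 57 + 55 + 53)/6 = 57.6667
Σ(y_t−ȳ)(y_{t+2}−ȳ) = (11.1111) + (-0.8889) + (-8.8889) + (3.1111) = 4.4444
Denominator Σ(y_t−ȳ)² = 53.3333
r_2 = 4.4444 / 53.3333 = 0.083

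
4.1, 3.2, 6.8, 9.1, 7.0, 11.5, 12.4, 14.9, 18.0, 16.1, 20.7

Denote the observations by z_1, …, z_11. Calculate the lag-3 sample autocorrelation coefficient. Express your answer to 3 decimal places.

0.218

Mean z̄ = (4.1 + 3.2 + 6.8 + 9.1 + 7.0 + 11.5 + 12.4 + 14.9 + 18.0 + 16.1 + 20.7)/11 = 11.2545
Numerator Σ_{t=1}^{8}(z_t−z̄)(z_{t+3}−z̄) = 72.2511
Denominator Σ(z_t−z̄)² = 331.5073
r_3 = 72.2511 / 331.5073 = 0.218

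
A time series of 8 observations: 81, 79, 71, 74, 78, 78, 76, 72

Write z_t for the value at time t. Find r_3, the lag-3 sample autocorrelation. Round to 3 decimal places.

Mean z̄ = (81 + 79 + 71 + 74 + 78 + 78 + 76 + 72)/8 = 76.1250
Deviations from mean: 4.8750, 2.8750, -5.1250, -2.1250, 1.8750, 1.8750, -0.1250, -4.1250
Σ(z_t−z̄)(z_{t+3}−z̄) = (-10.3594) + (5.3906) + (-9.6094) + (0.2656) + (-7.7344) = -22.0469
Denominator Σ(z_t−z̄)² = 86.8750
r_3 = -22.0469 / 86.8750 = -0.254

-0.254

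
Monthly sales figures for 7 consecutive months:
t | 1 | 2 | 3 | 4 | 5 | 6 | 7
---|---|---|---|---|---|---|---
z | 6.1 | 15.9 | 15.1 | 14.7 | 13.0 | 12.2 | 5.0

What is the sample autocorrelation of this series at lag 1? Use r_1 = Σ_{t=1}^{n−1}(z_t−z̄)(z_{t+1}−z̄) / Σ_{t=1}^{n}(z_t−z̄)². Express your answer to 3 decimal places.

Mean z̄ = (6.1 + 15.9 + 15.1 + 14.7 + 13.0 + 12.2 + 5.0)/7 = 11.7143
Deviations from mean: -5.6143, 4.1857, 3.3857, 2.9857, 1.2857, 0.4857, -6.7143
Numerator Σ_{t=1}^{6}(z_t−z̄)(z_{t+1}−z̄) = 1.9827
Denominator Σ(z_t−z̄)² = 116.3886
r_1 = 1.9827 / 116.3886 = 0.017

0.017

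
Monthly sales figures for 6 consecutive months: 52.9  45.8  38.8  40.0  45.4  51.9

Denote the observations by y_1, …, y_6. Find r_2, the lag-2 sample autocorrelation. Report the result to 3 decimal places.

Mean ȳ = (52.9 + 45.8 + 38.8 + 40.0 + 45.4 + 51.9)/6 = 45.8000
Deviations from mean: 7.1000, 0.0000, -7.0000, -5.8000, -0.4000, 6.1000
Σ(y_t−ȳ)(y_{t+2}−ȳ) = (-49.7000) + (0.0000) + (2.8000) + (-35.3800) = -82.2800
Denominator Σ(y_t−ȳ)² = 170.4200
r_2 = -82.2800 / 170.4200 = -0.483

-0.483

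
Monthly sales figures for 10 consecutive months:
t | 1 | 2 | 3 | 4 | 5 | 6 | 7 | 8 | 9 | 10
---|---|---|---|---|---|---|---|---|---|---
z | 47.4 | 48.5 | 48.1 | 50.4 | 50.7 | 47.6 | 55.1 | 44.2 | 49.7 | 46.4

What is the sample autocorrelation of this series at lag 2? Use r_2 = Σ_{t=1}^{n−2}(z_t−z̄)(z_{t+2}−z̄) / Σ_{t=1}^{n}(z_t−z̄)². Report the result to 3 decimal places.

Mean z̄ = (47.4 + 48.5 + 48.1 + 50.4 + 50.7 + 47.6 + 55.1 + 44.2 + 49.7 + 46.4)/10 = 48.8100
Numerator Σ_{t=1}^{8}(z_t−z̄)(z_{t+2}−z̄) = 31.4168
Denominator Σ(z_t−z̄)² = 77.5690
r_2 = 31.4168 / 77.5690 = 0.405

0.405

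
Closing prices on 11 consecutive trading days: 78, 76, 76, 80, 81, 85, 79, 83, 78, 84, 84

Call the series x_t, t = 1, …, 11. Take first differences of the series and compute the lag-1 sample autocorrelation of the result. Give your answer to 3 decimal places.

-0.650

First differences Δx: -2, 0, 4, 1, 4, -6, 4, -5, 6, 0
Mean of differences = 0.6000
Numerator Σ(Δx_t−Δx̄)(Δx_{t+1}−Δx̄) = -95.1600
Denominator Σ(Δx_t−Δx̄)² = 146.4000
r_1(Δx) = -95.1600 / 146.4000 = -0.650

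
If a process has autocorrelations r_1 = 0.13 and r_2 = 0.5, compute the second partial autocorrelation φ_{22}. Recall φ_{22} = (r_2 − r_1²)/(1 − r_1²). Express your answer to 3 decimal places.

0.491

φ_{22} = (r_2 − r_1²) / (1 − r_1²)
r_1² = (0.13)² = 0.0169
Numerator = 0.5 − 0.0169 = 0.4831; denominator = 1 − 0.0169 = 0.9831
φ_{22} = 0.4831 / 0.9831 = 0.491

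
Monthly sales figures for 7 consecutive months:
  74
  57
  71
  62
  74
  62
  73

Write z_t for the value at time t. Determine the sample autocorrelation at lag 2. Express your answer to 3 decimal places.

Mean z̄ = (74 + 57 + 71 + 62 + 74 + 62 + 73)/7 = 67.5714
Deviations from mean: 6.4286, -10.5714, 3.4286, -5.5714, 6.4286, -5.5714, 5.4286
Numerator Σ_{t=1}^{5}(z_t−z̄)(z_{t+2}−z̄) = 168.9184
Denominator Σ(z_t−z̄)² = 297.7143
r_2 = 168.9184 / 297.7143 = 0.567

0.567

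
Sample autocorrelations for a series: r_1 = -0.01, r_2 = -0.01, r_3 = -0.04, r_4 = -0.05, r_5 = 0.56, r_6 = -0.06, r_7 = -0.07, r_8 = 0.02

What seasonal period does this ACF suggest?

The largest autocorrelation is r_5 = 0.56; the remaining lags stay at or below 0.02.
The dominant spike at lag 5 indicates a seasonal period of 5.

5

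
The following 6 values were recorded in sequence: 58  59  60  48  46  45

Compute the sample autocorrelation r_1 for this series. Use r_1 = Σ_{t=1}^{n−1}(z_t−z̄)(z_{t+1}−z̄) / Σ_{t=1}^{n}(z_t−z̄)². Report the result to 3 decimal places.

0.518

Mean z̄ = (58 + 59 + 60 + 48 + 46 + 45)/6 = 52.6667
Σ(z_t−z̄)(z_{t+1}−z̄) = (33.7778) + (46.4444) + (-34.2222) + (31.1111) + (51.1111) = 128.2222
Denominator Σ(z_t−z̄)² = 247.3333
r_1 = 128.2222 / 247.3333 = 0.518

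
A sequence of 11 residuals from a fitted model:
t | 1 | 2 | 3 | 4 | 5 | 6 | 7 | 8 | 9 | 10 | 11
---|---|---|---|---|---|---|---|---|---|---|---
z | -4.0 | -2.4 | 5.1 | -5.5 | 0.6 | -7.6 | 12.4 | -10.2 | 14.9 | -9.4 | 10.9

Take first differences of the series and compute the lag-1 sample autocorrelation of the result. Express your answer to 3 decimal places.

-0.880

First differences Δz: 1.6, 7.5, -10.6, 6.1, -8.2, 20.0, -22.6, 25.1, -24.3, 20.3
Mean of differences = 1.4900
Numerator Σ(Δz_t−Δz̄)(Δz_{t+1}−Δz̄) = -2460.4501
Denominator Σ(Δz_t−Δz̄)² = 2796.7690
r_1(Δz) = -2460.4501 / 2796.7690 = -0.880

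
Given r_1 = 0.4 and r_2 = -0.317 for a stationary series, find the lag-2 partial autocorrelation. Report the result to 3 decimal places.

-0.568

φ_{22} = (r_2 − r_1²) / (1 − r_1²)
r_1² = (0.4)² = 0.16
Numerator = -0.317 − 0.1600 = -0.4770; denominator = 1 − 0.1600 = 0.8400
φ_{22} = -0.4770 / 0.8400 = -0.568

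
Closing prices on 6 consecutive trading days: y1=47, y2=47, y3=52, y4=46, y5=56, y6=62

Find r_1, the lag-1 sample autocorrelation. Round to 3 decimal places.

Mean ȳ = (47 + 47 + 52 + 46 + 56 + 62)/6 = 51.6667
Deviations from mean: -4.6667, -4.6667, 0.3333, -5.6667, 4.3333, 10.3333
Numerator Σ_{t=1}^{5}(y_t−ȳ)(y_{t+1}−ȳ) = 38.5556
Denominator Σ(y_t−ȳ)² = 201.3333
r_1 = 38.5556 / 201.3333 = 0.192

0.192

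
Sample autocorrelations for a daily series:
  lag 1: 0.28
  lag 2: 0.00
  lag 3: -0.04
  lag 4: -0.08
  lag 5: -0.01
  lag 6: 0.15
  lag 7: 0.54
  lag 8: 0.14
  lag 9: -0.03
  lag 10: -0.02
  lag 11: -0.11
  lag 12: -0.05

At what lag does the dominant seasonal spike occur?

The largest autocorrelation is r_7 = 0.54; the remaining lags stay at or below 0.28. The elevated value at lag 1 (0.28), dropping to 0.00 at lag 2, reflects decaying short-term dependence rather than seasonality.
The dominant spike at lag 7 indicates a seasonal period of 7.

7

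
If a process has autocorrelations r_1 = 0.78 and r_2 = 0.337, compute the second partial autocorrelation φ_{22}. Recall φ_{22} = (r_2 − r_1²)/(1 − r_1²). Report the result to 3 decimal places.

φ_{22} = (r_2 − r_1²) / (1 − r_1²)
r_1² = (0.78)² = 0.6084
Numerator = 0.337 − 0.6084 = -0.2714; denominator = 1 − 0.6084 = 0.3916
φ_{22} = -0.2714 / 0.3916 = -0.693

-0.693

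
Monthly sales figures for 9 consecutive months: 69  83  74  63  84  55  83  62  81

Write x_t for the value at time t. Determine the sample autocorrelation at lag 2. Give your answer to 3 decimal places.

0.500

Mean x̄ = (69 + 83 + 74 + 63 + 84 + 55 + 83 + 62 + 81)/9 = 72.6667
Σ(x_t−x̄)(x_{t+2}−x̄) = (-4.8889) + (-99.8889) + (15.1111) + (170.7778) + (117.1111) + (188.4444) + (86.1111) = 472.7778
Denominator Σ(x_t−x̄)² = 946.0000
r_2 = 472.7778 / 946.0000 = 0.500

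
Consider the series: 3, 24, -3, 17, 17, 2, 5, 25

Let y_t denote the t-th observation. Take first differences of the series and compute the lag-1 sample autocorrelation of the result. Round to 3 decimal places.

First differences Δy: 21, -27, 20, 0, -15, 3, 20
Mean of differences = 3.1429
Numerator Σ(Δy_t−Δȳ)(Δy_{t+1}−Δȳ) = -1042.1633
Denominator Σ(Δy_t−Δȳ)² = 2134.8571
r_1(Δy) = -1042.1633 / 2134.8571 = -0.488

-0.488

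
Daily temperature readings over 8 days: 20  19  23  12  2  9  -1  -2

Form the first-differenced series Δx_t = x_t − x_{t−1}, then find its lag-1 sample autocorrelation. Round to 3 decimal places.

First differences Δx: -1, 4, -11, -10, 7, -10, -1
Mean of differences = -3.1429
Numerator Σ(Δx_t−Δx̄)(Δx_{t+1}−Δx̄) = -140.7347
Denominator Σ(Δx_t−Δx̄)² = 318.8571
r_1(Δx) = -140.7347 / 318.8571 = -0.441

-0.441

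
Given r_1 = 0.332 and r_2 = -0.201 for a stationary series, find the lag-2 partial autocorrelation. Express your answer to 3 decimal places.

-0.350

φ_{22} = (r_2 − r_1²) / (1 − r_1²)
r_1² = (0.332)² = 0.110224
Numerator = -0.201 − 0.1102 = -0.3112; denominator = 1 − 0.1102 = 0.8898
φ_{22} = -0.3112 / 0.8898 = -0.350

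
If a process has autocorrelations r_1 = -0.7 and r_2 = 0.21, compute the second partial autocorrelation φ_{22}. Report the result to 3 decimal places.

-0.549

φ_{22} = (r_2 − r_1²) / (1 − r_1²)
r_1² = (-0.7)² = 0.49
Numerator = 0.21 − 0.4900 = -0.2800; denominator = 1 − 0.4900 = 0.5100
φ_{22} = -0.2800 / 0.5100 = -0.549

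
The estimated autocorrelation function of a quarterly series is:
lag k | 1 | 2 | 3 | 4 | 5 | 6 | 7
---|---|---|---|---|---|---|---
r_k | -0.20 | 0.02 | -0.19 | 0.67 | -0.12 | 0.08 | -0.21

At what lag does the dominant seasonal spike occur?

4

The largest autocorrelation is r_4 = 0.67; the remaining lags stay at or below 0.08.
The dominant spike at lag 4 indicates a seasonal period of 4.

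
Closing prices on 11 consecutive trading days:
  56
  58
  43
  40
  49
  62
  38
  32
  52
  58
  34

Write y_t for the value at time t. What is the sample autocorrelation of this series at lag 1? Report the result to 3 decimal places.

-0.061

Mean ȳ = (56 + 58 + 43 + 40 + 49 + 62 + 38 + 32 + 52 + 58 + 34)/11 = 47.4545
Numerator Σ_{t=1}^{10}(y_t−ȳ)(y_{t+1}−ȳ) = -68.2975
Denominator Σ(y_t−ȳ)² = 1114.7273
r_1 = -68.2975 / 1114.7273 = -0.061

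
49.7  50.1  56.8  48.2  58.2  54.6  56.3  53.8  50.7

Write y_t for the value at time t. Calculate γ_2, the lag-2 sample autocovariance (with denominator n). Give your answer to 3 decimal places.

2.538

Mean ȳ = (49.7 + 50.1 + 56.8 + 48.2 + 58.2 + 54.6 + 56.3 + 53.8 + 50.7)/9 = 53.1556
Σ_{t=1}^{7}(y_t−ȳ)(y_{t+2}−ȳ) = 22.8460
γ_2 = 22.8460 / 9 = 2.538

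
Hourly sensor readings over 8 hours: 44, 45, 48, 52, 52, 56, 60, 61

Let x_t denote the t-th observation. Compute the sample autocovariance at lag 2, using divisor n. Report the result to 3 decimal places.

Mean x̄ = (44 + 45 + 48 + 52 + 52 + 56 + 60 + 61)/8 = 52.2500
Σ_{t=1}^{6}(x_t−x̄)(x_{t+2}−x̄) = 67.8750
γ_2 = 67.8750 / 8 = 8.484

8.484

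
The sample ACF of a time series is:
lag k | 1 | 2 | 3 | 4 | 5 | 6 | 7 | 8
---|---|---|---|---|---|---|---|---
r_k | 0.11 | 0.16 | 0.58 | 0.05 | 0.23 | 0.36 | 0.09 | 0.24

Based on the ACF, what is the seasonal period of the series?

The largest autocorrelation is r_3 = 0.58, with a weaker echo at lag 6 (0.36); the remaining lags stay at or below 0.24.
The dominant spike at lag 3 indicates a seasonal period of 3.

3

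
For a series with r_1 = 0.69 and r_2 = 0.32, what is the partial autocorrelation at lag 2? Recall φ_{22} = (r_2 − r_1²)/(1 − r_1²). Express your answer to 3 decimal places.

φ_{22} = (r_2 − r_1²) / (1 − r_1²)
r_1² = (0.69)² = 0.4761
Numerator = 0.32 − 0.4761 = -0.1561; denominator = 1 − 0.4761 = 0.5239
φ_{22} = -0.1561 / 0.5239 = -0.298

-0.298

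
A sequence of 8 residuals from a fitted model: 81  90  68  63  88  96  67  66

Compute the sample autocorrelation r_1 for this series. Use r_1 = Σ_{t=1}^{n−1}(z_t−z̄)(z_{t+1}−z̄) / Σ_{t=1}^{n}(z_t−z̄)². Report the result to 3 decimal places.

0.028

Mean z̄ = (81 + 90 + 68 + 63 + 88 + 96 + 67 + 66)/8 = 77.3750
Σ(z_t−z̄)(z_{t+1}−z̄) = (45.7656) + (-118.3594) + (134.7656) + (-152.7344) + (197.8906) + (-193.2344) + (118.0156) = 32.1094
Denominator Σ(z_t−z̄)² = 1163.8750
r_1 = 32.1094 / 1163.8750 = 0.028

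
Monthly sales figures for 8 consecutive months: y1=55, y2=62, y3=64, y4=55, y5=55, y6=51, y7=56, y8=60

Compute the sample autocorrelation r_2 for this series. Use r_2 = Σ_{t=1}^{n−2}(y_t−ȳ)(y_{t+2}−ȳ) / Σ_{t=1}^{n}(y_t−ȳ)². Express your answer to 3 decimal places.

-0.315

Mean ȳ = (55 + 62 + 64 + 55 + 55 + 51 + 56 + 60)/8 = 57.2500
Σ(y_t−ȳ)(y_{t+2}−ȳ) = (-15.1875) + (-10.6875) + (-15.1875) + (14.0625) + (2.8125) + (-17.1875) = -41.3750
Denominator Σ(y_t−ȳ)² = 131.5000
r_2 = -41.3750 / 131.5000 = -0.315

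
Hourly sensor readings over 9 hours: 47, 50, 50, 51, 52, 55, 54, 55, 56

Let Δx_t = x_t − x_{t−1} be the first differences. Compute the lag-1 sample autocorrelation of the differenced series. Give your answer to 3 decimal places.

-0.458

First differences Δx: 3, 0, 1, 1, 3, -1, 1, 1
Mean of differences = 1.1250
Numerator Σ(Δx_t−Δx̄)(Δx_{t+1}−Δx̄) = -5.8906
Denominator Σ(Δx_t−Δx̄)² = 12.8750
r_1(Δx) = -5.8906 / 12.8750 = -0.458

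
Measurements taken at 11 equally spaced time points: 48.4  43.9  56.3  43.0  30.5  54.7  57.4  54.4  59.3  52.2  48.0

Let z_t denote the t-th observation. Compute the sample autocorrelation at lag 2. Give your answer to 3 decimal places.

-0.266

Mean z̄ = (48.4 + 43.9 + 56.3 + 43.0 + 30.5 + 54.7 + 57.4 + 54.4 + 59.3 + 52.2 + 48.0)/11 = 49.8273
Numerator Σ_{t=1}^{9}(z_t−z̄)(z_{t+2}−z̄) = -185.9424
Denominator Σ(z_t−z̄)² = 699.9218
r_2 = -185.9424 / 699.9218 = -0.266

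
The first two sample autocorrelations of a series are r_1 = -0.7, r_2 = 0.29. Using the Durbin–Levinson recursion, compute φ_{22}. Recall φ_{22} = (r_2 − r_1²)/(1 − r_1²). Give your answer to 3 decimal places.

φ_{22} = (r_2 − r_1²) / (1 − r_1²)
r_1² = (-0.7)² = 0.49
Numerator = 0.29 − 0.4900 = -0.2000; denominator = 1 − 0.4900 = 0.5100
φ_{22} = -0.2000 / 0.5100 = -0.392

-0.392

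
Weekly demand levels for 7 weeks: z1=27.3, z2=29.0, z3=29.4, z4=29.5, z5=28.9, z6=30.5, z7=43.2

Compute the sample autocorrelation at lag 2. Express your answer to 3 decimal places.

Mean z̄ = (27.3 + 29.0 + 29.4 + 29.5 + 28.9 + 30.5 + 43.2)/7 = 31.1143
Deviations from mean: -3.8143, -2.1143, -1.7143, -1.6143, -2.2143, -0.6143, 12.0857
Σ(z_t−z̄)(z_{t+2}−z̄) = (6.5388) + (3.4131) + (3.7959) + (0.9916) + (-26.7612) = -12.0218
Denominator Σ(z_t−z̄)² = 175.9086
r_2 = -12.0218 / 175.9086 = -0.068

-0.068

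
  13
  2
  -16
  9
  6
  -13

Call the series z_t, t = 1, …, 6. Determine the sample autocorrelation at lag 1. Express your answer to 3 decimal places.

Mean z̄ = (13 + 2 − 16 + 9 + 6 − 13)/6 = 0.1667
Deviations from mean: 12.8333, 1.8333, -16.1667, 8.8333, 5.8333, -13.1667
Numerator Σ_{t=1}^{5}(z_t−z̄)(z_{t+1}−z̄) = -174.1944
Denominator Σ(z_t−z̄)² = 714.8333
r_1 = -174.1944 / 714.8333 = -0.244

-0.244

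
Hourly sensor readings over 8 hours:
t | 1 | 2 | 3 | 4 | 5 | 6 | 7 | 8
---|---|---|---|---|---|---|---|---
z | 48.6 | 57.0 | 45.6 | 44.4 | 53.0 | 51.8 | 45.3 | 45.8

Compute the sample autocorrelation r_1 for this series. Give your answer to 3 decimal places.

-0.140

Mean z̄ = (48.6 + 57.0 + 45.6 + 44.4 + 53.0 + 51.8 + 45.3 + 45.8)/8 = 48.9375
Σ(z_t−z̄)(z_{t+1}−z̄) = (-2.7211) + (-26.9086) + (15.1439) + (-18.4336) + (11.6289) + (-10.4123) + (11.4127) = -20.2902
Denominator Σ(z_t−z̄)² = 144.6188
r_1 = -20.2902 / 144.6188 = -0.140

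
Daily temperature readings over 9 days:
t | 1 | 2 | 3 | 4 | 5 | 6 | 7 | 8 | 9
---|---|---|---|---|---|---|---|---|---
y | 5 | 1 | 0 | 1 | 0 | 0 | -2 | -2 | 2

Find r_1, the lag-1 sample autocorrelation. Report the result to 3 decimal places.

Mean ȳ = (5 + 1 + 0 + 1 + 0 + 0 − 2 − 2 + 2)/9 = 0.5556
Numerator Σ_{t=1}^{8}(y_t−ȳ)(y_{t+1}−ȳ) = 5.8025
Denominator Σ(y_t−ȳ)² = 36.2222
r_1 = 5.8025 / 36.2222 = 0.160

0.160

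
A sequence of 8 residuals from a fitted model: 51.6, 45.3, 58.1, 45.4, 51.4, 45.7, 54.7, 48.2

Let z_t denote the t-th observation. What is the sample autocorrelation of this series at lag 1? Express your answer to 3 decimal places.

-0.789

Mean z̄ = (51.6 + 45.3 + 58.1 + 45.4 + 51.4 + 45.7 + 54.7 + 48.2)/8 = 50.0500
Deviations from mean: 1.5500, -4.7500, 8.0500, -4.6500, 1.3500, -4.3500, 4.6500, -1.8500
Σ(z_t−z̄)(z_{t+1}−z̄) = (-7.3625) + (-38.2375) + (-37.4325) + (-6.2775) + (-5.8725) + (-20.2275) + (-8.6025) = -124.0125
Denominator Σ(z_t−z̄)² = 157.1800
r_1 = -124.0125 / 157.1800 = -0.789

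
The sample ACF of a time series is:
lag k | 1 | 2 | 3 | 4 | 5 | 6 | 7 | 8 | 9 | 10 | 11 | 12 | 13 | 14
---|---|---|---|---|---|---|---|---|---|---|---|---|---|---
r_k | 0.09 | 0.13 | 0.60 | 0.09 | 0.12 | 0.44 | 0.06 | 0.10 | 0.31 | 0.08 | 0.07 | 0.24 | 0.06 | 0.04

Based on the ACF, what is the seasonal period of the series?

The largest autocorrelation is r_3 = 0.60, with weaker echoes at lags 6 (0.44), 9 (0.31) and 12 (0.24); the remaining lags stay at or below 0.13.
The dominant spike at lag 3 indicates a seasonal period of 3.

3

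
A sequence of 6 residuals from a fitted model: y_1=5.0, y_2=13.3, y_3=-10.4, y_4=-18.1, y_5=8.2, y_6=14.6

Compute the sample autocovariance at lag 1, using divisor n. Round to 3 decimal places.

16.335

Mean ȳ = (5.0 + 13.3 − 10.4 − 18.1 + 8.2 + 14.6)/6 = 2.1000
Σ_{t=1}^{5}(y_t−ȳ)(y_{t+1}−ȳ) = 98.0100
γ_1 = 98.0100 / 6 = 16.335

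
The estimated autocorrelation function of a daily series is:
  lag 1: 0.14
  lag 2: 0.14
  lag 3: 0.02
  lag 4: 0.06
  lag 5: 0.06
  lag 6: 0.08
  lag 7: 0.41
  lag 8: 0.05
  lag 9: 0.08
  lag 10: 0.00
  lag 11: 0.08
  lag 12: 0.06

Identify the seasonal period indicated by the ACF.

7

The largest autocorrelation is r_7 = 0.41; the remaining lags stay at or below 0.14.
The dominant spike at lag 7 indicates a seasonal period of 7.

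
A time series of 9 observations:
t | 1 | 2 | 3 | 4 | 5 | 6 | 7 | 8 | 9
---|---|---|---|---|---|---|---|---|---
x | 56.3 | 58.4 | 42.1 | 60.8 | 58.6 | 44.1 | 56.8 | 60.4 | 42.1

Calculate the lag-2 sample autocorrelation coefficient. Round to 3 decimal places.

-0.405

Mean x̄ = (56.3 + 58.4 + 42.1 + 60.8 + 58.6 + 44.1 + 56.8 + 60.4 + 42.1)/9 = 53.2889
Σ(x_t−x̄)(x_{t+2}−x̄) = (-33.6910) + (38.3901) + (-59.4254) + (-69.0188) + (18.6479) + (-65.3432) + (-39.2854) = -209.7258
Denominator Σ(x_t−x̄)² = 517.5289
r_2 = -209.7258 / 517.5289 = -0.405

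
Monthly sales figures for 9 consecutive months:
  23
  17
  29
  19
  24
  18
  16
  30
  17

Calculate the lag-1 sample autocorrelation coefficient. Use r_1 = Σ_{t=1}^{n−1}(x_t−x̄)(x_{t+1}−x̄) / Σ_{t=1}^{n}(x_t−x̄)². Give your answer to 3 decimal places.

Mean x̄ = (23 + 17 + 29 + 19 + 24 + 18 + 16 + 30 + 17)/9 = 21.4444
Numerator Σ_{t=1}^{8}(x_t−x̄)(x_{t+1}−x̄) = -139.8642
Denominator Σ(x_t−x̄)² = 226.2222
r_1 = -139.8642 / 226.2222 = -0.618

-0.618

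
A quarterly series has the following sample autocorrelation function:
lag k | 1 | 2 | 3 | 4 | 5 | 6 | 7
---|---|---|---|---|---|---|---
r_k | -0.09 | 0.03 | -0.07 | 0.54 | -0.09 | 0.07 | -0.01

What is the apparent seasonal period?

4

The largest autocorrelation is r_4 = 0.54; the remaining lags stay at or below 0.07.
The dominant spike at lag 4 indicates a seasonal period of 4.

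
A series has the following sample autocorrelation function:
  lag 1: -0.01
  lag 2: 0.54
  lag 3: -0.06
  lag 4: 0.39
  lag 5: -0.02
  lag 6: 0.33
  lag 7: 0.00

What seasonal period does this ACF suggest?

The largest autocorrelation is r_2 = 0.54, with weaker echoes at lags 4 (0.39) and 6 (0.33); the remaining lags stay at or below 0.00.
The dominant spike at lag 2 indicates a seasonal period of 2.

2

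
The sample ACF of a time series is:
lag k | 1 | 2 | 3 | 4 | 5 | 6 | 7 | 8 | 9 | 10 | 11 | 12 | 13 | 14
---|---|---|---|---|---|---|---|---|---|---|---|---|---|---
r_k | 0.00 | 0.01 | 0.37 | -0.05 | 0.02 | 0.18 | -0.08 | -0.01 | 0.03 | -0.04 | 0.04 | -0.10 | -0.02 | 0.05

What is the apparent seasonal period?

3

The largest autocorrelation is r_3 = 0.37, with a weaker echo at lag 6 (0.18); the remaining lags stay at or below 0.05.
The dominant spike at lag 3 indicates a seasonal period of 3.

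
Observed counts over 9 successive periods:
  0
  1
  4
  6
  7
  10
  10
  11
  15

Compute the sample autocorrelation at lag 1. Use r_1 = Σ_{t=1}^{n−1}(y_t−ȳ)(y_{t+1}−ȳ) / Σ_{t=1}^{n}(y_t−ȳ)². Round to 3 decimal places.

Mean ȳ = (0 + 1 + 4 + 6 + 7 + 10 + 10 + 11 + 15)/9 = 7.1111
Numerator Σ_{t=1}^{8}(y_t−ȳ)(y_{t+1}−ȳ) = 115.9877
Denominator Σ(y_t−ȳ)² = 192.8889
r_1 = 115.9877 / 192.8889 = 0.601

0.601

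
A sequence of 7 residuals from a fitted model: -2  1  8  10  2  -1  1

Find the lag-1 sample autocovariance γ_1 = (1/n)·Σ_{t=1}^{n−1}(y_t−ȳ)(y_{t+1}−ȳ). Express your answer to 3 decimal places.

5.907

Mean ȳ = (-2 + 1 + 8 + 10 + 2 − 1 + 1)/7 = 2.7143
Σ_{t=1}^{6}(y_t−ȳ)(y_{t+1}−ȳ) = 41.3469
γ_1 = 41.3469 / 7 = 5.907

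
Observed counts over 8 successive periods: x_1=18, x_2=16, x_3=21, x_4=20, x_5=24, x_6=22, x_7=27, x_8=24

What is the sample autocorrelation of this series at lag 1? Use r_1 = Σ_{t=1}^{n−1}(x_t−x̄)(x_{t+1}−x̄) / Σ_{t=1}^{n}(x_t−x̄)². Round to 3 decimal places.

Mean x̄ = (18 + 16 + 21 + 20 + 24 + 22 + 27 + 24)/8 = 21.5000
Σ(x_t−x̄)(x_{t+1}−x̄) = (19.2500) + (2.7500) + (0.7500) + (-3.7500) + (1.2500) + (2.7500) + (13.7500) = 36.7500
Denominator Σ(x_t−x̄)² = 88.0000
r_1 = 36.7500 / 88.0000 = 0.418

0.418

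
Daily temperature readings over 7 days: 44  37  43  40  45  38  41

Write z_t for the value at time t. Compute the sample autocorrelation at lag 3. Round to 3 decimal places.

Mean z̄ = (44 + 37 + 43 + 40 + 45 + 38 + 41)/7 = 41.1429
Deviations from mean: 2.8571, -4.1429, 1.8571, -1.1429, 3.8571, -3.1429, -0.1429
Σ(z_t−z̄)(z_{t+3}−z̄) = (-3.2653) + (-15.9796) + (-5.8367) + (0.1633) = -24.9184
Denominator Σ(z_t−z̄)² = 54.8571
r_3 = -24.9184 / 54.8571 = -0.454

-0.454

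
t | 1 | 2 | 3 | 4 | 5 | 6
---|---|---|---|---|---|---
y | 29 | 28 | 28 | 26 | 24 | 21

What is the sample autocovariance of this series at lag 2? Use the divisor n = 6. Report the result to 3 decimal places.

Mean ȳ = (29 + 28 + 28 + 26 + 24 + 21)/6 = 26.0000
Σ_{t=1}^{4}(y_t−ȳ)(y_{t+2}−ȳ) = 2.0000
γ_2 = 2.0000 / 6 = 0.333

0.333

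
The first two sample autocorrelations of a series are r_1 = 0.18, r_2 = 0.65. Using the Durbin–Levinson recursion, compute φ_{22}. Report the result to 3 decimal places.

0.638

φ_{22} = (r_2 − r_1²) / (1 − r_1²)
r_1² = (0.18)² = 0.0324
Numerator = 0.65 − 0.0324 = 0.6176; denominator = 1 − 0.0324 = 0.9676
φ_{22} = 0.6176 / 0.9676 = 0.638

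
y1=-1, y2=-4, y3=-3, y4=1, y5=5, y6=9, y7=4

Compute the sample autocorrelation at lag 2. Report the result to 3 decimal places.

Mean ȳ = (-1 − 4 − 3 + 1 + 5 + 9 + 4)/7 = 1.5714
Numerator Σ_{t=1}^{5}(y_t−ȳ)(y_{t+2}−ȳ) = 3.3469
Denominator Σ(y_t−ȳ)² = 131.7143
r_2 = 3.3469 / 131.7143 = 0.025

0.025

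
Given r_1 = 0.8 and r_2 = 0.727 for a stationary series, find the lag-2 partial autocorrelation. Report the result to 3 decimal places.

φ_{22} = (r_2 − r_1²) / (1 − r_1²)
r_1² = (0.8)² = 0.64
Numerator = 0.727 − 0.6400 = 0.0870; denominator = 1 − 0.6400 = 0.3600
φ_{22} = 0.0870 / 0.3600 = 0.242

0.242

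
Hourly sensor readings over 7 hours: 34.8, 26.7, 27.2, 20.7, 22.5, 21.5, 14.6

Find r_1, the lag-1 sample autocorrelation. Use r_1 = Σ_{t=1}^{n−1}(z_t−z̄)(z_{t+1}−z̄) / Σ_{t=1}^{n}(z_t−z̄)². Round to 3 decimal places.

0.246

Mean z̄ = (34.8 + 26.7 + 27.2 + 20.7 + 22.5 + 21.5 + 14.6)/7 = 24.0000
Deviations from mean: 10.8000, 2.7000, 3.2000, -3.3000, -1.5000, -2.5000, -9.4000
Σ(z_t−z̄)(z_{t+1}−z̄) = (29.1600) + (8.6400) + (-10.5600) + (4.9500) + (3.7500) + (23.5000) = 59.4400
Denominator Σ(z_t−z̄)² = 241.9200
r_1 = 59.4400 / 241.9200 = 0.246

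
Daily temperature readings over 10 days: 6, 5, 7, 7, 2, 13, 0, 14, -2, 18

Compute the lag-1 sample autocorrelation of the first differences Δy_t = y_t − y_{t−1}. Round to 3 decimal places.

-0.795

First differences Δy: -1, 2, 0, -5, 11, -13, 14, -16, 20
Mean of differences = 1.3333
Numerator Σ(Δy_t−Δȳ)(Δy_{t+1}−Δȳ) = -918.4444
Denominator Σ(Δy_t−Δȳ)² = 1156.0000
r_1(Δy) = -918.4444 / 1156.0000 = -0.795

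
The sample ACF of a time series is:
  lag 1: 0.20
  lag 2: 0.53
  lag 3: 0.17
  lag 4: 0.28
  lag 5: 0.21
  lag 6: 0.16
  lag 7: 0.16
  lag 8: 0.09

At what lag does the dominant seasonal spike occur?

2

The largest autocorrelation is r_2 = 0.53, with a weaker echo at lag 4 (0.28); the remaining lags stay at or below 0.21.
The dominant spike at lag 2 indicates a seasonal period of 2.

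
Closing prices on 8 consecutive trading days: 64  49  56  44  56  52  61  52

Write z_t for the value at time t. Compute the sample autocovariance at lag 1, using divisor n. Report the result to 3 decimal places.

Mean z̄ = (64 + 49 + 56 + 44 + 56 + 52 + 61 + 52)/8 = 54.2500
Deviations: 9.7500, -5.2500, 1.7500, -10.2500, 1.7500, -2.2500, 6.7500, -2.2500
Σ_{t=1}^{7}(z_t−z̄)(z_{t+1}−z̄) = -130.5625
γ_1 = -130.5625 / 8 = -16.320

-16.320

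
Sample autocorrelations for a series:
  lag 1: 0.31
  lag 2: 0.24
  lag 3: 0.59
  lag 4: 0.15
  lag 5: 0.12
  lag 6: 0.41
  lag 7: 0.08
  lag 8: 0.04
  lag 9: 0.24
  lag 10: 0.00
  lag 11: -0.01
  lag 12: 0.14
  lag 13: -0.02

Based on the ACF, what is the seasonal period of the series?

3

The largest autocorrelation is r_3 = 0.59, with a weaker echo at lag 6 (0.41); the remaining lags stay at or below 0.31. The elevated value at lag 1 (0.31), dropping to 0.24 at lag 2, reflects decaying short-term dependence rather than seasonality.
The dominant spike at lag 3 indicates a seasonal period of 3.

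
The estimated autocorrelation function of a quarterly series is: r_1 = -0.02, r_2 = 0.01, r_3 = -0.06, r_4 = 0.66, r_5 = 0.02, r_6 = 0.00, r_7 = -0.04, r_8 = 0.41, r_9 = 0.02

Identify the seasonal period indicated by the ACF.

4

The largest autocorrelation is r_4 = 0.66, with a weaker echo at lag 8 (0.41); the remaining lags stay at or below 0.02.
The dominant spike at lag 4 indicates a seasonal period of 4.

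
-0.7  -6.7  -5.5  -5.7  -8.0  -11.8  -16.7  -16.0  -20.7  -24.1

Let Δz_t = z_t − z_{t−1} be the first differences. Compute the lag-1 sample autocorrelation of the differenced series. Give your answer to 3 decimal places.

First differences Δz: -6.0, 1.2, -0.2, -2.3, -3.8, -4.9, 0.7, -4.7, -3.4
Mean of differences = -2.6000
Numerator Σ(Δz_t−Δz̄)(Δz_{t+1}−Δz̄) = -13.5200
Denominator Σ(Δz_t−Δz̄)² = 54.5200
r_1(Δz) = -13.5200 / 54.5200 = -0.248

-0.248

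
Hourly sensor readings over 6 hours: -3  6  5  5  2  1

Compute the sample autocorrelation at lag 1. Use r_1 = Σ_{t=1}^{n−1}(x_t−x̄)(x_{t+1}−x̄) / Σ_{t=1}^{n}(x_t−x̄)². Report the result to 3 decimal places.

Mean x̄ = (-3 + 6 + 5 + 5 + 2 + 1)/6 = 2.6667
Σ(x_t−x̄)(x_{t+1}−x̄) = (-18.8889) + (7.7778) + (5.4444) + (-1.5556) + (1.1111) = -6.1111
Denominator Σ(x_t−x̄)² = 57.3333
r_1 = -6.1111 / 57.3333 = -0.107

-0.107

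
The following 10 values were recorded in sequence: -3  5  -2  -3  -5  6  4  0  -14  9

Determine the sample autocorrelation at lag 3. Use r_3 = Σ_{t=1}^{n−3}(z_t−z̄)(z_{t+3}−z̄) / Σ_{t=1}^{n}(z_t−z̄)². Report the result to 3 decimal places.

-0.219

Mean z̄ = (-3 + 5 − 2 − 3 − 5 + 6 + 4 + 0 − 14 + 9)/10 = -0.3000
Numerator Σ_{t=1}^{7}(z_t−z̄)(z_{t+3}−z̄) = -87.6700
Denominator Σ(z_t−z̄)² = 400.1000
r_3 = -87.6700 / 400.1000 = -0.219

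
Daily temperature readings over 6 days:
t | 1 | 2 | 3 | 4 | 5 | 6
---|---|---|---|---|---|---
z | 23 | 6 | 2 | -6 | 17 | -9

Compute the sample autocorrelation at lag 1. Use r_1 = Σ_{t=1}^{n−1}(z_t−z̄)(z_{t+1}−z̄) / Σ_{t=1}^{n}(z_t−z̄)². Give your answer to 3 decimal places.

-0.317

Mean z̄ = (23 + 6 + 2 − 6 + 17 − 9)/6 = 5.5000
Deviations from mean: 17.5000, 0.5000, -3.5000, -11.5000, 11.5000, -14.5000
Numerator Σ_{t=1}^{5}(z_t−z̄)(z_{t+1}−z̄) = -251.7500
Denominator Σ(z_t−z̄)² = 793.5000
r_1 = -251.7500 / 793.5000 = -0.317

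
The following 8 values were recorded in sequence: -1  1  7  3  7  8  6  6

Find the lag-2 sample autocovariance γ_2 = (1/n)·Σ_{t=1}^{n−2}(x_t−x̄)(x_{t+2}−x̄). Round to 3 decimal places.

Mean x̄ = (-1 + 1 + 7 + 3 + 7 + 8 + 6 + 6)/8 = 4.6250
Deviations: -5.6250, -3.6250, 2.3750, -1.6250, 2.3750, 3.3750, 1.3750, 1.3750
Σ_{t=1}^{6}(x_t−x̄)(x_{t+2}−x̄) = 0.5938
γ_2 = 0.5938 / 8 = 0.074

0.074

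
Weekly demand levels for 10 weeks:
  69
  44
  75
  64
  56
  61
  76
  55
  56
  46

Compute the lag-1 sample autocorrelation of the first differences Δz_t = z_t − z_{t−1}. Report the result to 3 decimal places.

First differences Δz: -25, 31, -11, -8, 5, 15, -21, 1, -10
Mean of differences = -2.5556
Numerator Σ(Δz_t−Δz̄)(Δz_{t+1}−Δz̄) = -1314.8642
Denominator Σ(Δz_t−Δz̄)² = 2504.2222
r_1(Δz) = -1314.8642 / 2504.2222 = -0.525

-0.525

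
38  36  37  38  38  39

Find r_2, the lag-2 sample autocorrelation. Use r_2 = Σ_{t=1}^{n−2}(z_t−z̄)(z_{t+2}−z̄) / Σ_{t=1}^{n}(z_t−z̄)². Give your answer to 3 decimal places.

Mean z̄ = (38 + 36 + 37 + 38 + 38 + 39)/6 = 37.6667
Σ(z_t−z̄)(z_{t+2}−z̄) = (-0.2222) + (-0.5556) + (-0.2222) + (0.4444) = -0.5556
Denominator Σ(z_t−z̄)² = 5.3333
r_2 = -0.5556 / 5.3333 = -0.104

-0.104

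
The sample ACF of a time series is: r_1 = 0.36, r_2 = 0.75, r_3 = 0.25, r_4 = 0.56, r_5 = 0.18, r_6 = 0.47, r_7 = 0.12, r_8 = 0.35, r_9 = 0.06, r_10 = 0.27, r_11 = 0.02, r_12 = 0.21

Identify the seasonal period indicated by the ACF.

2

The largest autocorrelation is r_2 = 0.75, with weaker echoes at lags 4 (0.56) and 6 (0.47); the remaining lags stay at or below 0.36.
The dominant spike at lag 2 indicates a seasonal period of 2.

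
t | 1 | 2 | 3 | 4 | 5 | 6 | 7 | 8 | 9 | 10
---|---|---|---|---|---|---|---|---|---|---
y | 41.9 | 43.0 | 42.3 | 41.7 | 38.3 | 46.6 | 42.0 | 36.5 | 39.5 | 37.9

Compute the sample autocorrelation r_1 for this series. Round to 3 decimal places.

Mean ȳ = (41.9 + 43.0 + 42.3 + 41.7 + 38.3 + 46.6 + 42.0 + 36.5 + 39.5 + 37.9)/10 = 40.9700
Numerator Σ_{t=1}^{9}(y_t−ȳ)(y_{t+1}−ȳ) = 0.8561
Denominator Σ(y_t−ȳ)² = 78.7410
r_1 = 0.8561 / 78.7410 = 0.011

0.011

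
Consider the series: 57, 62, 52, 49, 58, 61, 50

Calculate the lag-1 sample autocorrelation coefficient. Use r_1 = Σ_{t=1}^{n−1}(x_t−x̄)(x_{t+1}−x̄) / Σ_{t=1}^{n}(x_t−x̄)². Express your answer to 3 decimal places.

Mean x̄ = (57 + 62 + 52 + 49 + 58 + 61 + 50)/7 = 55.5714
Deviations from mean: 1.4286, 6.4286, -3.5714, -6.5714, 2.4286, 5.4286, -5.5714
Σ(x_t−x̄)(x_{t+1}−x̄) = (9.1837) + (-22.9592) + (23.4694) + (-15.9592) + (13.1837) + (-30.2449) = -23.3265
Denominator Σ(x_t−x̄)² = 165.7143
r_1 = -23.3265 / 165.7143 = -0.141

-0.141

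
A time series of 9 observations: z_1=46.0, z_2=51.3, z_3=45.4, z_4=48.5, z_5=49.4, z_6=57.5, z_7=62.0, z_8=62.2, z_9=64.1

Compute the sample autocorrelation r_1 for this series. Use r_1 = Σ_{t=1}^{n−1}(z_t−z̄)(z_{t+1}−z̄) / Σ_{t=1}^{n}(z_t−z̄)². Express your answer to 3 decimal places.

0.628

Mean z̄ = (46.0 + 51.3 + 45.4 + 48.5 + 49.4 + 57.5 + 62.0 + 62.2 + 64.1)/9 = 54.0444
Numerator Σ_{t=1}^{8}(z_t−z̄)(z_{t+1}−z̄) = 277.8136
Denominator Σ(z_t−z̄)² = 442.1422
r_1 = 277.8136 / 442.1422 = 0.628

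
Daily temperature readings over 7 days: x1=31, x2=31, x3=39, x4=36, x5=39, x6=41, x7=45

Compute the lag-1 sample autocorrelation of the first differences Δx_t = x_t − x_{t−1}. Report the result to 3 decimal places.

-0.689

First differences Δx: 0, 8, -3, 3, 2, 4
Mean of differences = 2.3333
Numerator Σ(Δx_t−Δx̄)(Δx_{t+1}−Δx̄) = -47.7778
Denominator Σ(Δx_t−Δx̄)² = 69.3333
r_1(Δx) = -47.7778 / 69.3333 = -0.689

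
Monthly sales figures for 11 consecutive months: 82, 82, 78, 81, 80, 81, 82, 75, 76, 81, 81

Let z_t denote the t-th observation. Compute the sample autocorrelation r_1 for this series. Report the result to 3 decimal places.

Mean z̄ = (82 + 82 + 78 + 81 + 80 + 81 + 82 + 75 + 76 + 81 + 81)/11 = 79.9091
Numerator Σ_{t=1}^{10}(z_t−z̄)(z_{t+1}−z̄) = 6.6281
Denominator Σ(z_t−z̄)² = 60.9091
r_1 = 6.6281 / 60.9091 = 0.109

0.109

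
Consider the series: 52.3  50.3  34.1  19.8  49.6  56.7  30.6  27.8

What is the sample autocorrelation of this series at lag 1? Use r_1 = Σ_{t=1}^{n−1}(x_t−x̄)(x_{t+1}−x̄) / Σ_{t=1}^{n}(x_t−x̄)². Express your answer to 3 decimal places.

Mean x̄ = (52.3 + 50.3 + 34.1 + 19.8 + 49.6 + 56.7 + 30.6 + 27.8)/8 = 40.1500
Deviations from mean: 12.1500, 10.1500, -6.0500, -20.3500, 9.4500, 16.5500, -9.5500, -12.3500
Σ(x_t−x̄)(x_{t+1}−x̄) = (123.3225) + (-61.4075) + (123.1175) + (-192.3075) + (156.3975) + (-158.0525) + (117.9425) = 109.0125
Denominator Σ(x_t−x̄)² = 1308.3000
r_1 = 109.0125 / 1308.3000 = 0.083

0.083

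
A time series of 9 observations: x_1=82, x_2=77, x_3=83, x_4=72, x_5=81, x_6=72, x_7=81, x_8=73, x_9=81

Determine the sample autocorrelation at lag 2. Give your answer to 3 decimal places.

0.753

Mean x̄ = (82 + 77 + 83 + 72 + 81 + 72 + 81 + 73 + 81)/9 = 78.0000
Numerator Σ_{t=1}^{7}(x_t−x̄)(x_{t+2}−x̄) = 125.0000
Denominator Σ(x_t−x̄)² = 166.0000
r_2 = 125.0000 / 166.0000 = 0.753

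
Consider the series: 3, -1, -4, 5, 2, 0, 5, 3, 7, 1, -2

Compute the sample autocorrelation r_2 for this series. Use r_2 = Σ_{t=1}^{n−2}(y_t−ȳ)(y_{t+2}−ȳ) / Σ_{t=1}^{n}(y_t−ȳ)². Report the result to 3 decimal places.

Mean ȳ = (3 − 1 − 4 + 5 + 2 + 0 + 5 + 3 + 7 + 1 − 2)/11 = 1.7273
Numerator Σ_{t=1}^{9}(y_t−ȳ)(y_{t+2}−ȳ) = -28.0579
Denominator Σ(y_t−ȳ)² = 110.1818
r_2 = -28.0579 / 110.1818 = -0.255

-0.255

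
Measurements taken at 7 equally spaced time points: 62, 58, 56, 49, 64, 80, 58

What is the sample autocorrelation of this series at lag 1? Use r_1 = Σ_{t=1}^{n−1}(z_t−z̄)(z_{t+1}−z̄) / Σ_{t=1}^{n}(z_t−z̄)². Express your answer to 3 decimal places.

Mean z̄ = (62 + 58 + 56 + 49 + 64 + 80 + 58)/7 = 61.0000
Deviations from mean: 1.0000, -3.0000, -5.0000, -12.0000, 3.0000, 19.0000, -3.0000
Numerator Σ_{t=1}^{6}(z_t−z̄)(z_{t+1}−z̄) = 36.0000
Denominator Σ(z_t−z̄)² = 558.0000
r_1 = 36.0000 / 558.0000 = 0.065

0.065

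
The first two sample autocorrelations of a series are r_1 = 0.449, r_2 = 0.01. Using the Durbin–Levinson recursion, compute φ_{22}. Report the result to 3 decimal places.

φ_{22} = (r_2 − r_1²) / (1 − r_1²)
r_1² = (0.449)² = 0.201601
Numerator = 0.01 − 0.2016 = -0.1916; denominator = 1 − 0.2016 = 0.7984
φ_{22} = -0.1916 / 0.7984 = -0.240

-0.240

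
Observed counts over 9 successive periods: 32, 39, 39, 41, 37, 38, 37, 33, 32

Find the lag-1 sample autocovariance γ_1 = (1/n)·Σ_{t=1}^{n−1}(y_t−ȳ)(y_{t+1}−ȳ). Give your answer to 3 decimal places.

Mean ȳ = (32 + 39 + 39 + 41 + 37 + 38 + 37 + 33 + 32)/9 = 36.4444
Σ_{t=1}^{8}(y_t−ȳ)(y_{t+1}−ȳ) = 24.4691
γ_1 = 24.4691 / 9 = 2.719

2.719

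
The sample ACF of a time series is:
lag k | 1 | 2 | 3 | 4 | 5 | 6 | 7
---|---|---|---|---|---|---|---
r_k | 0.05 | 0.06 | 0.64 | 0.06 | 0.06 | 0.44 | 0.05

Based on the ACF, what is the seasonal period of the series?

3

The largest autocorrelation is r_3 = 0.64, with a weaker echo at lag 6 (0.44); the remaining lags stay at or below 0.06.
The dominant spike at lag 3 indicates a seasonal period of 3.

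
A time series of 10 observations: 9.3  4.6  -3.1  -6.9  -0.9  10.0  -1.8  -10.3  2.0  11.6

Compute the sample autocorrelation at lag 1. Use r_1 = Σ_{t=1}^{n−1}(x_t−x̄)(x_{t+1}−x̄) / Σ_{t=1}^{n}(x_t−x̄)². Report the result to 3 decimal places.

Mean x̄ = (9.3 + 4.6 − 3.1 − 6.9 − 0.9 + 10.0 − 1.8 − 10.3 + 2.0 + 11.6)/10 = 1.4500
Numerator Σ_{t=1}^{9}(x_t−x̄)(x_{t+1}−x̄) = 57.4375
Denominator Σ(x_t−x̄)² = 492.5450
r_1 = 57.4375 / 492.5450 = 0.117

0.117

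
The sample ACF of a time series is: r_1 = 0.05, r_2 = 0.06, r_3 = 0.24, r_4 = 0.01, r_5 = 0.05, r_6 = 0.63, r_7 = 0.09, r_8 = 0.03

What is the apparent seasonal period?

The largest autocorrelation is r_6 = 0.63; the remaining lags stay at or below 0.24.
The dominant spike at lag 6 indicates a seasonal period of 6.

6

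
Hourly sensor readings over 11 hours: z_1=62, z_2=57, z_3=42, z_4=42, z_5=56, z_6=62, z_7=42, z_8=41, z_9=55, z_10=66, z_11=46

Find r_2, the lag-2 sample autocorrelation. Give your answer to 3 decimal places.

Mean z̄ = (62 + 57 + 42 + 42 + 56 + 62 + 42 + 41 + 55 + 66 + 46)/11 = 51.9091
Numerator Σ_{t=1}^{9}(z_t−z̄)(z_{t+2}−z̄) = -644.1983
Denominator Σ(z_t−z̄)² = 902.9091
r_2 = -644.1983 / 902.9091 = -0.713

-0.713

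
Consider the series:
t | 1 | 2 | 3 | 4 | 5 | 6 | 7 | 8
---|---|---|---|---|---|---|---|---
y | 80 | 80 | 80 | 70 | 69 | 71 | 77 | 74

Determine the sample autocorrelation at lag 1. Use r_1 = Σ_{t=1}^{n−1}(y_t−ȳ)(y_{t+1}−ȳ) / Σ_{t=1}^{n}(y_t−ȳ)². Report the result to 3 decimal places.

Mean ȳ = (80 + 80 + 80 + 70 + 69 + 71 + 77 + 74)/8 = 75.1250
Deviations from mean: 4.8750, 4.8750, 4.8750, -5.1250, -6.1250, -4.1250, 1.8750, -1.1250
Σ(y_t−ȳ)(y_{t+1}−ȳ) = (23.7656) + (23.7656) + (-24.9844) + (31.3906) + (25.2656) + (-7.7344) + (-2.1094) = 69.3594
Denominator Σ(y_t−ȳ)² = 156.8750
r_1 = 69.3594 / 156.8750 = 0.442

0.442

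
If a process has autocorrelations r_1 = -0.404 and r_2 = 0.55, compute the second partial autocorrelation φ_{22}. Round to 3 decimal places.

0.462

φ_{22} = (r_2 − r_1²) / (1 − r_1²)
r_1² = (-0.404)² = 0.163216
Numerator = 0.55 − 0.1632 = 0.3868; denominator = 1 − 0.1632 = 0.8368
φ_{22} = 0.3868 / 0.8368 = 0.462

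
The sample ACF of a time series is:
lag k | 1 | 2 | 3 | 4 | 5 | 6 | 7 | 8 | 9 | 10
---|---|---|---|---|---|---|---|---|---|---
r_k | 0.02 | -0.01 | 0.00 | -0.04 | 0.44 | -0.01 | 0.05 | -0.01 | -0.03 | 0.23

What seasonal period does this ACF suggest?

5

The largest autocorrelation is r_5 = 0.44, with a weaker echo at lag 10 (0.23); the remaining lags stay at or below 0.05.
The dominant spike at lag 5 indicates a seasonal period of 5.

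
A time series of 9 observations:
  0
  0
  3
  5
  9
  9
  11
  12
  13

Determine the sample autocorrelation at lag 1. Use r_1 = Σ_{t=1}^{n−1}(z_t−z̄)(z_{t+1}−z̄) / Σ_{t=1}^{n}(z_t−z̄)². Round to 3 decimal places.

Mean z̄ = (0 + 0 + 3 + 5 + 9 + 9 + 11 + 12 + 13)/9 = 6.8889
Numerator Σ_{t=1}^{8}(z_t−z̄)(z_{t+1}−z̄) = 142.9877
Denominator Σ(z_t−z̄)² = 202.8889
r_1 = 142.9877 / 202.8889 = 0.705

0.705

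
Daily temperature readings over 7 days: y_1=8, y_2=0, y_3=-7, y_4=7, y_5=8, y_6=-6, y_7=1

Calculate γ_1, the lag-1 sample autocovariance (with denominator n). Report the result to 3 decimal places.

-7.516

Mean ȳ = (8 + 0 − 7 + 7 + 8 − 6 + 1)/7 = 1.5714
Deviations: 6.4286, -1.5714, -8.5714, 5.4286, 6.4286, -7.5714, -0.5714
Σ_{t=1}^{6}(y_t−ȳ)(y_{t+1}−ȳ) = -52.6122
γ_1 = -52.6122 / 7 = -7.516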